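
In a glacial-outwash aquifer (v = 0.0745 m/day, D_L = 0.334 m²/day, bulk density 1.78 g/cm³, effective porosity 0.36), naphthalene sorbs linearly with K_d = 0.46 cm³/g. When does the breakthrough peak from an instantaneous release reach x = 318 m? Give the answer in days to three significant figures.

Retardation factor R = 1 + ρ_b·K_d/n = 1 + 1.78 × 0.46/0.36 = 3.274.
Sorption retards both mechanisms: v_R = v/R = 0.02276 m/day, D_R = D/R = 0.1020 m²/day.
Peak time from v_R²t² + 2D_R t − x² = 0: t = (√(D_R² + v_R²x²) − D_R)/v_R².
√(D_R² + v_R²x²) = √(0.1020² + 0.02276² × 318²) = 7.238; v_R² = 0.0005180.
t = (7.238 − 0.1020)/0.0005180 = 13800 days.

13800 days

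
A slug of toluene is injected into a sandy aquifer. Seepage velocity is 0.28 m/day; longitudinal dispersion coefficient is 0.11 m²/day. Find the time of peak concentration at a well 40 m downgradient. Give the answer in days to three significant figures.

For the 1D instantaneous-source solution, setting ∂C/∂t = 0 at fixed x gives v²t² + 2Dt − x² = 0, so t = (√(D² + v²x²) − D)/v².
√(D² + v²x²) = √(0.11² + 0.28² × 40²) = 11.20; v² = 0.0784.
t = (11.20 − 0.11)/0.0784 = 141 days (vs. the pure-advection estimate x/v = 143 d).

141 days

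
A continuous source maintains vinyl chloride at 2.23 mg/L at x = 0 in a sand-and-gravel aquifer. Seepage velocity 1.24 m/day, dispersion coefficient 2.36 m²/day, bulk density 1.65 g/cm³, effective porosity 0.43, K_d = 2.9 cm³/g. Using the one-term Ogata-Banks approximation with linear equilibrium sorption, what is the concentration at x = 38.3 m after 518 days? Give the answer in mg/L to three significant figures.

1.89 mg/L

Retardation factor R = 1 + ρ_b·K_d/n = 1 + 1.65 × 2.9/0.43 = 12.13.
Sorption retards both mechanisms: v_R = v/R = 0.1022 m/day, D_R = D/R = 0.1946 m²/day.
v_R·t = 0.1022 × 518 = 52.9396 m; 2√(D_R t) = 20.08 m; argument = (38.3 − 52.9396)/20.08 = -0.7291.
C = C₀ × ½·erfc(-0.7291) = 2.23 × 0.8488 = 1.89 mg/L.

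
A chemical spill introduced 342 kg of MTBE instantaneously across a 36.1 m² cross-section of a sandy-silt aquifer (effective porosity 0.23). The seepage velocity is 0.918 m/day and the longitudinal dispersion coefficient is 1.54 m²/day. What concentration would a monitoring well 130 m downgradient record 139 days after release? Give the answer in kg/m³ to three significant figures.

For an instantaneous plane source, C(x,t) = M/(n_e·A·√(4πDt)) · exp(−(x−vt)²/(4Dt)), with n_e·A the pore (flow) area.
Plume center vt = 0.918 × 139 = 127.602 m, so the well at 130 m is 2.398 m downgradient of the peak.
√(4πDt) = 51.86 m, giving peak height M/(n_e·A·√(4πDt)) = 342/(0.23 × 36.1 × 51.86) = 0.7943 kg/m³.
(x−vt)²/(4Dt) = (2.398)²/(4 × 1.54 × 139) = 0.006716; exp(−0.006716) = 0.9933.
C = 0.7943 × 0.9933 = 0.789 kg/m³.

0.789 kg/m³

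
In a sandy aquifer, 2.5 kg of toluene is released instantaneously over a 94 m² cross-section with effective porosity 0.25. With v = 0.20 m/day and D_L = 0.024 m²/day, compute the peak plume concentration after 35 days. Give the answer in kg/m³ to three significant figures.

0.0327 kg/m³

The peak of an instantaneous 1D plume sits at x = vt; there the Gaussian factor is 1 and C_max = M/(n_e·A·√(4πDt)), where n_e·A is the pore area the mass is dissolved in.
√(4πDt) = √(4π × 0.024 × 35) = 3.249 m, so C_max = 2.5/(0.25 × 94 × 3.249) = 0.0327 kg/m³.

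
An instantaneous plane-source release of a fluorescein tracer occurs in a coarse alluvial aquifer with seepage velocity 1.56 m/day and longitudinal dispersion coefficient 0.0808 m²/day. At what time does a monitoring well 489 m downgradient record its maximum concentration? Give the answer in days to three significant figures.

For the 1D instantaneous-source solution, setting ∂C/∂t = 0 at fixed x gives v²t² + 2Dt − x² = 0, so t = (√(D² + v²x²) − D)/v².
√(D² + v²x²) = √(0.0808² + 1.56² × 489²) = 762.8; v² = 2.4336.
t = (762.8 − 0.0808)/2.4336 = 313 days (vs. the pure-advection estimate x/v = 313 d).

313 days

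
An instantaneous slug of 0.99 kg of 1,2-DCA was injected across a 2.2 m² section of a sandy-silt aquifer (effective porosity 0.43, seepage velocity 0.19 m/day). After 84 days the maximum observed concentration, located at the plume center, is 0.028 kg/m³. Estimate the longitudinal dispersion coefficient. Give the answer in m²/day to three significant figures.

At the plume center C_max = M/(n_e·A·√(4πDt)), so D = M²/(4πt·(n_e·A·C_max)²).
n_e·A·C_max = 0.43 × 2.2 × 0.028 = 0.02649 kg/m.
D = 0.99²/(4π × 84 × 0.02649²) = 1.32 m²/day.

1.32 m²/day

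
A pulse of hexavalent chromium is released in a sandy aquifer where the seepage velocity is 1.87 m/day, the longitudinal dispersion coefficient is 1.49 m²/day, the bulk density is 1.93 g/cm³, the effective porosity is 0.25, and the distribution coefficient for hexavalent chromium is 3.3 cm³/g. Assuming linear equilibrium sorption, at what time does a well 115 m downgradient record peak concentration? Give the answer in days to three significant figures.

Retardation factor R = 1 + ρ_b·K_d/n = 1 + 1.93 × 3.3/0.25 = 26.48.
Sorption retards both mechanisms: v_R = v/R = 0.07062 m/day, D_R = D/R = 0.05627 m²/day.
Peak time from v_R²t² + 2D_R t − x² = 0: t = (√(D_R² + v_R²x²) − D_R)/v_R².
√(D_R² + v_R²x²) = √(0.05627² + 0.07062² × 115²) = 8.121; v_R² = 0.004987.
t = (8.121 − 0.05627)/0.004987 = 1620 days.

1620 days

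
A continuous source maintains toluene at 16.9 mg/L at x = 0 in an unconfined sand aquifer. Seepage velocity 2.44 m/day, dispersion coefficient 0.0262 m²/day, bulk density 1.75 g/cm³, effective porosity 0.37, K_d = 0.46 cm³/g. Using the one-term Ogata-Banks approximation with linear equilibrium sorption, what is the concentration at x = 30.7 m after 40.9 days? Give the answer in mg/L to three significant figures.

Retardation factor R = 1 + ρ_b·K_d/n = 1 + 1.75 × 0.46/0.37 = 3.176.
Sorption retards both mechanisms: v_R = v/R = 0.7683 m/day, D_R = D/R = 0.008249 m²/day.
v_R·t = 0.7683 × 40.9 = 31.42347 m; 2√(D_R t) = 1.162 m; argument = (30.7 − 31.42347)/1.162 = -0.6226.
C = C₀ × ½·erfc(-0.6226) = 16.9 × 0.8107 = 13.7 mg/L.

13.7 mg/L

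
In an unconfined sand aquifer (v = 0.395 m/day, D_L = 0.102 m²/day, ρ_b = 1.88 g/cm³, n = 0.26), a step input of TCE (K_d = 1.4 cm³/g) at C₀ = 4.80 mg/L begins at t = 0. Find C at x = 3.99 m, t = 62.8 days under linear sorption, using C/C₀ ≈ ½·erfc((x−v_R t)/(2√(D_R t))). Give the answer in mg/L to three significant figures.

Retardation factor R = 1 + ρ_b·K_d/n = 1 + 1.88 × 1.4/0.26 = 11.12.
Sorption retards both mechanisms: v_R = v/R = 0.03552 m/day, D_R = D/R = 0.009173 m²/day.
v_R·t = 0.03552 × 62.8 = 2.230656 m; 2√(D_R t) = 1.518 m; argument = (3.99 − 2.230656)/1.518 = 1.159.
C = C₀ × ½·erfc(1.159) = 4.80 × 0.05060 = 0.243 mg/L.

0.243 mg/L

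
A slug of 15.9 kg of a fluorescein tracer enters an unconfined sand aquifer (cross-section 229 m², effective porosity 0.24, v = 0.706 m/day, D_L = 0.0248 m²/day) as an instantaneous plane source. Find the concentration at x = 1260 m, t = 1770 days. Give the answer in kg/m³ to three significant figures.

0.00667 kg/m³

For an instantaneous plane source, C(x,t) = M/(n_e·A·√(4πDt)) · exp(−(x−vt)²/(4Dt)), with n_e·A the pore (flow) area.
Plume center vt = 0.706 × 1770 = 1249.62 m, so the well at 1260 m is 10.38 m downgradient of the peak.
√(4πDt) = 23.49 m, giving peak height M/(n_e·A·√(4πDt)) = 15.9/(0.24 × 229 × 23.49) = 0.01232 kg/m³.
(x−vt)²/(4Dt) = (10.38)²/(4 × 0.0248 × 1770) = 0.6136; exp(−0.6136) = 0.5414.
C = 0.01232 × 0.5414 = 0.00667 kg/m³.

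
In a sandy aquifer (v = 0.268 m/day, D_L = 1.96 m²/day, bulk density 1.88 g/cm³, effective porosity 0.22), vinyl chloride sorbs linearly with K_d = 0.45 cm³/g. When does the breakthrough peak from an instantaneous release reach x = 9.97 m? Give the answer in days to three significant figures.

91.3 days

Retardation factor R = 1 + ρ_b·K_d/n = 1 + 1.88 × 0.45/0.22 = 4.845.
Sorption retards both mechanisms: v_R = v/R = 0.05531 m/day, D_R = D/R = 0.4045 m²/day.
Peak time from v_R²t² + 2D_R t − x² = 0: t = (√(D_R² + v_R²x²) − D_R)/v_R².
√(D_R² + v_R²x²) = √(0.4045² + 0.05531² × 9.97²) = 0.6839; v_R² = 0.003059.
t = (0.6839 − 0.4045)/0.003059 = 91.3 days.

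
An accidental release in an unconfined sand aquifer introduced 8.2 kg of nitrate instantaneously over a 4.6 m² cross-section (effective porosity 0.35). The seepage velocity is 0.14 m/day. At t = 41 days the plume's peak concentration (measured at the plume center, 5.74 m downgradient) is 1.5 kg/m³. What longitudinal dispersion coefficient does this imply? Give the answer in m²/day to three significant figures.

At the plume center C_max = M/(n_e·A·√(4πDt)), so D = M²/(4πt·(n_e·A·C_max)²).
n_e·A·C_max = 0.35 × 4.6 × 1.5 = 2.415 kg/m.
D = 8.2²/(4π × 41 × 2.415²) = 0.0224 m²/day.

0.0224 m²/day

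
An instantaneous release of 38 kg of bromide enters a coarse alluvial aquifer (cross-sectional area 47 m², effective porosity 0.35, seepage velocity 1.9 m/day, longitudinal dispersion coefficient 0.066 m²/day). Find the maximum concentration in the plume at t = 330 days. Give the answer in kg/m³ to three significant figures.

The peak of an instantaneous 1D plume sits at x = vt; there the Gaussian factor is 1 and C_max = M/(n_e·A·√(4πDt)), where n_e·A is the pore area the mass is dissolved in.
√(4πDt) = √(4π × 0.066 × 330) = 16.54 m, so C_max = 38/(0.35 × 47 × 16.54) = 0.140 kg/m³.

0.140 kg/m³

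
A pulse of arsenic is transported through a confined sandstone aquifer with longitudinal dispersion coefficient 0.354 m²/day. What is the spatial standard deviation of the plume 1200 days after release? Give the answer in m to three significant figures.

29.1 m

Dispersive spreading gives a Gaussian with σ² = 2Dt; advection only shifts the center.
σ = √(2 × 0.354 × 1200) = 29.1 m.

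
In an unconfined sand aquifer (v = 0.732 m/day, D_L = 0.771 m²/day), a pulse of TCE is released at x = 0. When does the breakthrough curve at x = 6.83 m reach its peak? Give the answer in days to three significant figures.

8.00 days

For the 1D instantaneous-source solution, setting ∂C/∂t = 0 at fixed x gives v²t² + 2Dt − x² = 0, so t = (√(D² + v²x²) − D)/v².
√(D² + v²x²) = √(0.771² + 0.732² × 6.83²) = 5.059; v² = 0.535824.
t = (5.059 − 0.771)/0.535824 = 8.00 days (vs. the pure-advection estimate x/v = 9.33 d).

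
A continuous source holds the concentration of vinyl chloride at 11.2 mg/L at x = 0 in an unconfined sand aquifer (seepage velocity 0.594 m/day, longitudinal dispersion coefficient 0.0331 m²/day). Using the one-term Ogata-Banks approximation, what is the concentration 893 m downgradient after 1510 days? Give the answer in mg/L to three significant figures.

7.32 mg/L

For a continuous step input, C/C₀ ≈ ½·erfc((x−vt)/(2√(Dt))).
vt = 0.594 × 1510 = 896.94 m and 2√(Dt) = 2√(0.0331 × 1510) = 14.14 m.
Argument (x−vt)/(2√(Dt)) = (893 − 896.94)/14.14 = -0.2786; ½·erfc(-0.2786) = 0.6532.
C = 11.2 × 0.6532 = 7.32 mg/L.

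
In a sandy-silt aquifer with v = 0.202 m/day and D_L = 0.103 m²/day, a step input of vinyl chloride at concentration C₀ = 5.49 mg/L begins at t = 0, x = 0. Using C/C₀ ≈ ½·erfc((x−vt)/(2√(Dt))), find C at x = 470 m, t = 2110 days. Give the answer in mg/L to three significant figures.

0.0981 mg/L

For a continuous step input, C/C₀ ≈ ½·erfc((x−vt)/(2√(Dt))).
vt = 0.202 × 2110 = 426.22 m and 2√(Dt) = 2√(0.103 × 2110) = 29.48 m.
Argument (x−vt)/(2√(Dt)) = (470 − 426.22)/29.48 = 1.485; ½·erfc(1.485) = 0.01786.
C = 5.49 × 0.01786 = 0.0981 mg/L.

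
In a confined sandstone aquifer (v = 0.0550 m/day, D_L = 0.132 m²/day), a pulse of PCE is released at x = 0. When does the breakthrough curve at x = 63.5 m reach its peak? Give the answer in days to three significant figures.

1110 days

For the 1D instantaneous-source solution, setting ∂C/∂t = 0 at fixed x gives v²t² + 2Dt − x² = 0, so t = (√(D² + v²x²) − D)/v².
√(D² + v²x²) = √(0.132² + 0.0550² × 63.5²) = 3.495; v² = 0.003025.
t = (3.495 − 0.132)/0.003025 = 1110 days (vs. the pure-advection estimate x/v = 1150 d).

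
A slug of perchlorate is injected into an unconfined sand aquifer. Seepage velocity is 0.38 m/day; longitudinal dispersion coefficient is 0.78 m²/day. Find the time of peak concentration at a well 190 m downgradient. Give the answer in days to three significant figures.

495 days

For the 1D instantaneous-source solution, setting ∂C/∂t = 0 at fixed x gives v²t² + 2Dt − x² = 0, so t = (√(D² + v²x²) − D)/v².
√(D² + v²x²) = √(0.78² + 0.38² × 190²) = 72.20; v² = 0.1444.
t = (72.20 − 0.78)/0.1444 = 495 days (vs. the pure-advection estimate x/v = 500 d).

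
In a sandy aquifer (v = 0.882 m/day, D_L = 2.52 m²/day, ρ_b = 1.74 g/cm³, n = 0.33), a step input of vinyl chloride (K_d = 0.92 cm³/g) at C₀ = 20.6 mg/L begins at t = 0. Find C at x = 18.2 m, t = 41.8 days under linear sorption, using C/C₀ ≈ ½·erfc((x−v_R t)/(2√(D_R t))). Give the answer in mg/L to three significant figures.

0.488 mg/L

Retardation factor R = 1 + ρ_b·K_d/n = 1 + 1.74 × 0.92/0.33 = 5.851.
Sorption retards both mechanisms: v_R = v/R = 0.1507 m/day, D_R = D/R = 0.4307 m²/day.
v_R·t = 0.1507 × 41.8 = 6.29926 m; 2√(D_R t) = 8.486 m; argument = (18.2 − 6.29926)/8.486 = 1.402.
C = C₀ × ½·erfc(1.402) = 20.6 × 0.02370 = 0.488 mg/L.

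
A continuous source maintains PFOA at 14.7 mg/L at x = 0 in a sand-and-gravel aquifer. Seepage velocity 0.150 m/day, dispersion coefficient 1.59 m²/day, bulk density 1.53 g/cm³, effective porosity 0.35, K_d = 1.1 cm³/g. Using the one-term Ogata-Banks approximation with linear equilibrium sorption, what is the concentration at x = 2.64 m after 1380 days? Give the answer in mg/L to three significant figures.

13.0 mg/L

Retardation factor R = 1 + ρ_b·K_d/n = 1 + 1.53 × 1.1/0.35 = 5.809.
Sorption retards both mechanisms: v_R = v/R = 0.02582 m/day, D_R = D/R = 0.2737 m²/day.
v_R·t = 0.02582 × 1380 = 35.6316 m; 2√(D_R t) = 38.87 m; argument = (2.64 − 35.6316)/38.87 = -0.8488.
C = C₀ × ½·erfc(-0.8488) = 14.7 × 0.8850 = 13.0 mg/L.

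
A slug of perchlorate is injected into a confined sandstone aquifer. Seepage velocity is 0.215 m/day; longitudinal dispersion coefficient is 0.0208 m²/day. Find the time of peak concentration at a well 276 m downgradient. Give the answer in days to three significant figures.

1280 days

For the 1D instantaneous-source solution, setting ∂C/∂t = 0 at fixed x gives v²t² + 2Dt − x² = 0, so t = (√(D² + v²x²) − D)/v².
√(D² + v²x²) = √(0.0208² + 0.215² × 276²) = 59.34; v² = 0.046225.
t = (59.34 − 0.0208)/0.046225 = 1280 days (vs. the pure-advection estimate x/v = 1280 d).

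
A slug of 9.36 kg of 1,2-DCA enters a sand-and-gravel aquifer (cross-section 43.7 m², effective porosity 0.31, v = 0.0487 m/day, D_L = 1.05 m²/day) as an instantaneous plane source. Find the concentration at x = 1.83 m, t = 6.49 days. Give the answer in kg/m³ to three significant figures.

0.0686 kg/m³

For an instantaneous plane source, C(x,t) = M/(n_e·A·√(4πDt)) · exp(−(x−vt)²/(4Dt)), with n_e·A the pore (flow) area.
Plume center vt = 0.0487 × 6.49 = 0.316063 m, so the well at 1.83 m is 1.513937 m downgradient of the peak.
√(4πDt) = 9.254 m, giving peak height M/(n_e·A·√(4πDt)) = 9.36/(0.31 × 43.7 × 9.254) = 0.07466 kg/m³.
(x−vt)²/(4Dt) = (1.513937)²/(4 × 1.05 × 6.49) = 0.08409; exp(−0.08409) = 0.9193.
C = 0.07466 × 0.9193 = 0.0686 kg/m³.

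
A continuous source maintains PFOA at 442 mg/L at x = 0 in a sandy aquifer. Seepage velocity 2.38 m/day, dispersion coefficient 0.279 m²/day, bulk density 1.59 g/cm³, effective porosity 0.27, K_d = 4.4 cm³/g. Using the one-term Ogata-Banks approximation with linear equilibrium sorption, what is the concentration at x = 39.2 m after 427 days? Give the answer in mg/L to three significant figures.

Retardation factor R = 1 + ρ_b·K_d/n = 1 + 1.59 × 4.4/0.27 = 26.91.
Sorption retards both mechanisms: v_R = v/R = 0.08844 m/day, D_R = D/R = 0.01037 m²/day.
v_R·t = 0.08844 × 427 = 37.76388 m; 2√(D_R t) = 4.209 m; argument = (39.2 − 37.76388)/4.209 = 0.3412.
C = C₀ × ½·erfc(0.3412) = 442 × 0.3147 = 139 mg/L.

139 mg/L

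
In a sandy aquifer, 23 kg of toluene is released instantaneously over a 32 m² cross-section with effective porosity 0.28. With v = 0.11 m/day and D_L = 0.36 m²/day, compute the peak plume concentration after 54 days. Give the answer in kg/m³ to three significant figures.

0.164 kg/m³

The peak of an instantaneous 1D plume sits at x = vt; there the Gaussian factor is 1 and C_max = M/(n_e·A·√(4πDt)), where n_e·A is the pore area the mass is dissolved in.
√(4πDt) = √(4π × 0.36 × 54) = 15.63 m, so C_max = 23/(0.28 × 32 × 15.63) = 0.164 kg/m³.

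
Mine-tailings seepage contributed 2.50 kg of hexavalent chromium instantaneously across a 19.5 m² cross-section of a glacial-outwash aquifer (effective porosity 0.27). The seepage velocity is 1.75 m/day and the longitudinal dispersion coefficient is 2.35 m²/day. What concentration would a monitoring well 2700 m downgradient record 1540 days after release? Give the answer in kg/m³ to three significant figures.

0.00222 kg/m³

For an instantaneous plane source, C(x,t) = M/(n_e·A·√(4πDt)) · exp(−(x−vt)²/(4Dt)), with n_e·A the pore (flow) area.
Plume center vt = 1.75 × 1540 = 2695 m, so the well at 2700 m is 5 m downgradient of the peak.
√(4πDt) = 213.3 m, giving peak height M/(n_e·A·√(4πDt)) = 2.50/(0.27 × 19.5 × 213.3) = 0.002226 kg/m³.
(x−vt)²/(4Dt) = (5)²/(4 × 2.35 × 1540) = 0.001727; exp(−0.001727) = 0.9983.
C = 0.002226 × 0.9983 = 0.00222 kg/m³.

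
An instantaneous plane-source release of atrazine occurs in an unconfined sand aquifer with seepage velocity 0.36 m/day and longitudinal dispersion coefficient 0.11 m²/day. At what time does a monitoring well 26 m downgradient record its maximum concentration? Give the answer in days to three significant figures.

71.4 days

For the 1D instantaneous-source solution, setting ∂C/∂t = 0 at fixed x gives v²t² + 2Dt − x² = 0, so t = (√(D² + v²x²) − D)/v².
√(D² + v²x²) = √(0.11² + 0.36² × 26²) = 9.361; v² = 0.1296.
t = (9.361 − 0.11)/0.1296 = 71.4 days (vs. the pure-advection estimate x/v = 72.2 d).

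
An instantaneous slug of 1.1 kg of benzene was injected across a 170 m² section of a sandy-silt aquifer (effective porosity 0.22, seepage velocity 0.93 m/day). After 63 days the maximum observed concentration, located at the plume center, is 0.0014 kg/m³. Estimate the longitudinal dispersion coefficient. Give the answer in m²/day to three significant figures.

0.557 m²/day

At the plume center C_max = M/(n_e·A·√(4πDt)), so D = M²/(4πt·(n_e·A·C_max)²).
n_e·A·C_max = 0.22 × 170 × 0.0014 = 0.05236 kg/m.
D = 1.1²/(4π × 63 × 0.05236²) = 0.557 m²/day.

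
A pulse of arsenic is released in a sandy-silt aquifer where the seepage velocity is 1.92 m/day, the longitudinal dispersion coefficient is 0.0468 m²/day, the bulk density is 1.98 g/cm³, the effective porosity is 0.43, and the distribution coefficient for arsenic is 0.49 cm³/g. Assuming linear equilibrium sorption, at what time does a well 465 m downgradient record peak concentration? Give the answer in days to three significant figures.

Retardation factor R = 1 + ρ_b·K_d/n = 1 + 1.98 × 0.49/0.43 = 3.256.
Sorption retards both mechanisms: v_R = v/R = 0.5897 m/day, D_R = D/R = 0.01437 m²/day.
Peak time from v_R²t² + 2D_R t − x² = 0: t = (√(D_R² + v_R²x²) − D_R)/v_R².
√(D_R² + v_R²x²) = √(0.01437² + 0.5897² × 465²) = 274.2; v_R² = 0.3477.
t = (274.2 − 0.01437)/0.3477 = 789 days.

789 days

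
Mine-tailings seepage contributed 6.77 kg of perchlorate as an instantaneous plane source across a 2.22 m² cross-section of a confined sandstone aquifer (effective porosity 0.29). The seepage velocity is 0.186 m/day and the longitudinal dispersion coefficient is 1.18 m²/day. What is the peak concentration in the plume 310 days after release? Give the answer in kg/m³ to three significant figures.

0.155 kg/m³

The peak of an instantaneous 1D plume sits at x = vt; there the Gaussian factor is 1 and C_max = M/(n_e·A·√(4πDt)), where n_e·A is the pore area the mass is dissolved in.
√(4πDt) = √(4π × 1.18 × 310) = 67.80 m, so C_max = 6.77/(0.29 × 2.22 × 67.80) = 0.155 kg/m³.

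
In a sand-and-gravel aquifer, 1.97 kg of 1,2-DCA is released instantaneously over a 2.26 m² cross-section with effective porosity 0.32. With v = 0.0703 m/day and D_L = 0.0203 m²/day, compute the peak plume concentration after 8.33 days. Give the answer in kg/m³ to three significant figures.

1.87 kg/m³

The peak of an instantaneous 1D plume sits at x = vt; there the Gaussian factor is 1 and C_max = M/(n_e·A·√(4πDt)), where n_e·A is the pore area the mass is dissolved in.
√(4πDt) = √(4π × 0.0203 × 8.33) = 1.458 m, so C_max = 1.97/(0.32 × 2.26 × 1.458) = 1.87 kg/m³.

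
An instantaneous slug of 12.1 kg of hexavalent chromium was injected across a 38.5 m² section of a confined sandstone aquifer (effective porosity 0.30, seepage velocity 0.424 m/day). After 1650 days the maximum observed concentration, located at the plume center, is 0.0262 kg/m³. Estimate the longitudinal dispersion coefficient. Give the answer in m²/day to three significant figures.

At the plume center C_max = M/(n_e·A·√(4πDt)), so D = M²/(4πt·(n_e·A·C_max)²).
n_e·A·C_max = 0.30 × 38.5 × 0.0262 = 0.3026 kg/m.
D = 12.1²/(4π × 1650 × 0.3026²) = 0.0771 m²/day.

0.0771 m²/day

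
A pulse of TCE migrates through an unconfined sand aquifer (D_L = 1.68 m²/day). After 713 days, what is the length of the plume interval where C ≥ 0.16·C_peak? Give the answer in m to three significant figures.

The plume is Gaussian with σ = √(2Dt) = √(2 × 1.68 × 713) = 48.95 m.
C/C_peak = exp(−Δx²/(2σ²)) = 0.16 ⇒ Δx = σ·√(−2 ln 0.16) = 48.95 × 1.914 = 93.69 m.
Width = 2Δx = 187 m.

187 m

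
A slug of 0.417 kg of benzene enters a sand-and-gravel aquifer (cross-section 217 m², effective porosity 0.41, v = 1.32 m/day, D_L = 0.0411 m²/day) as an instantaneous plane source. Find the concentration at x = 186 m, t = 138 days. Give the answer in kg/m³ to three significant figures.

For an instantaneous plane source, C(x,t) = M/(n_e·A·√(4πDt)) · exp(−(x−vt)²/(4Dt)), with n_e·A the pore (flow) area.
Plume center vt = 1.32 × 138 = 182.16 m, so the well at 186 m is 3.84 m downgradient of the peak.
√(4πDt) = 8.442 m, giving peak height M/(n_e·A·√(4πDt)) = 0.417/(0.41 × 217 × 8.442) = 0.0005552 kg/m³.
(x−vt)²/(4Dt) = (3.84)²/(4 × 0.0411 × 138) = 0.6500; exp(−0.6500) = 0.5220.
C = 0.0005552 × 0.5220 = 0.000290 kg/m³.

0.000290 kg/m³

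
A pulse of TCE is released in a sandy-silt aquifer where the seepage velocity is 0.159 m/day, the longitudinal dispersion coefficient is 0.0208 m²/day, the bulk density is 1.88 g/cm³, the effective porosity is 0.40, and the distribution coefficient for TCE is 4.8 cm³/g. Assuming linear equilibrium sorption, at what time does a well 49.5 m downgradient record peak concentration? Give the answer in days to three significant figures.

Retardation factor R = 1 + ρ_b·K_d/n = 1 + 1.88 × 4.8/0.40 = 23.56.
Sorption retards both mechanisms: v_R = v/R = 0.006749 m/day, D_R = D/R = 0.0008829 m²/day.
Peak time from v_R²t² + 2D_R t − x² = 0: t = (√(D_R² + v_R²x²) − D_R)/v_R².
√(D_R² + v_R²x²) = √(0.0008829² + 0.006749² × 49.5²) = 0.3341; v_R² = 4.555e-05.
t = (0.3341 − 0.0008829)/4.555e-05 = 7320 days.

7320 days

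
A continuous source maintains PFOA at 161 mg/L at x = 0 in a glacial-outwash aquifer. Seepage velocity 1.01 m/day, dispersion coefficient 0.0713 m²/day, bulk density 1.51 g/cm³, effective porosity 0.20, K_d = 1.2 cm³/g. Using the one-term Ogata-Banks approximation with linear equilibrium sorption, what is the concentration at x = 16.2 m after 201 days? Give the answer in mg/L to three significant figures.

Retardation factor R = 1 + ρ_b·K_d/n = 1 + 1.51 × 1.2/0.20 = 10.06.
Sorption retards both mechanisms: v_R = v/R = 0.1004 m/day, D_R = D/R = 0.007087 m²/day.
v_R·t = 0.1004 × 201 = 20.1804 m; 2√(D_R t) = 2.387 m; argument = (16.2 − 20.1804)/2.387 = -1.668.
C = C₀ × ½·erfc(-1.668) = 161 × 0.9908 = 160 mg/L.

160 mg/L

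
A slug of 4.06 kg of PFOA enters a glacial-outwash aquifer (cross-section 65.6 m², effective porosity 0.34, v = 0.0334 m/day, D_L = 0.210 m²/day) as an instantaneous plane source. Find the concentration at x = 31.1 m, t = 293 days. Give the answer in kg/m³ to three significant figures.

0.00103 kg/m³

For an instantaneous plane source, C(x,t) = M/(n_e·A·√(4πDt)) · exp(−(x−vt)²/(4Dt)), with n_e·A the pore (flow) area.
Plume center vt = 0.0334 × 293 = 9.7862 m, so the well at 31.1 m is 21.3138 m downgradient of the peak.
√(4πDt) = 27.81 m, giving peak height M/(n_e·A·√(4πDt)) = 4.06/(0.34 × 65.6 × 27.81) = 0.006545 kg/m³.
(x−vt)²/(4Dt) = (21.3138)²/(4 × 0.210 × 293) = 1.846; exp(−1.846) = 0.1579.
C = 0.006545 × 0.1579 = 0.00103 kg/m³.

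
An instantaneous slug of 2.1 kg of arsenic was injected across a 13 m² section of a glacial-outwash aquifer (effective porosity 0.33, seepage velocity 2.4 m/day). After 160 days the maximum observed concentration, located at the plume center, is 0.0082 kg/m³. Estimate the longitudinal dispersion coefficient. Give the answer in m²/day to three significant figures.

1.77 m²/day

At the plume center C_max = M/(n_e·A·√(4πDt)), so D = M²/(4πt·(n_e·A·C_max)²).
n_e·A·C_max = 0.33 × 13 × 0.0082 = 0.03518 kg/m.
D = 2.1²/(4π × 160 × 0.03518²) = 1.77 m²/day.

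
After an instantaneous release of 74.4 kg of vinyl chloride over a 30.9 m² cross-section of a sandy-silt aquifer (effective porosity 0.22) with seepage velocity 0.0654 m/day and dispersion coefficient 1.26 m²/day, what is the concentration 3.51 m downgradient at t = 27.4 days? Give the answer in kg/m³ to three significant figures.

For an instantaneous plane source, C(x,t) = M/(n_e·A·√(4πDt)) · exp(−(x−vt)²/(4Dt)), with n_e·A the pore (flow) area.
Plume center vt = 0.0654 × 27.4 = 1.79196 m, so the well at 3.51 m is 1.71804 m downgradient of the peak.
√(4πDt) = 20.83 m, giving peak height M/(n_e·A·√(4πDt)) = 74.4/(0.22 × 30.9 × 20.83) = 0.5254 kg/m³.
(x−vt)²/(4Dt) = (1.71804)²/(4 × 1.26 × 27.4) = 0.02137; exp(−0.02137) = 0.9789.
C = 0.5254 × 0.9789 = 0.514 kg/m³.

0.514 kg/m³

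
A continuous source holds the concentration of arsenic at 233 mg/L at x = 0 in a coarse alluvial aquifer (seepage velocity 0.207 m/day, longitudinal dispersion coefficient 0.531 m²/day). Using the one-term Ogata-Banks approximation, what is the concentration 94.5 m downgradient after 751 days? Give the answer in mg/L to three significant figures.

For a continuous step input, C/C₀ ≈ ½·erfc((x−vt)/(2√(Dt))).
vt = 0.207 × 751 = 155.457 m and 2√(Dt) = 2√(0.531 × 751) = 39.94 m.
Argument (x−vt)/(2√(Dt)) = (94.5 − 155.457)/39.94 = -1.526; ½·erfc(-1.526) = 0.9845.
C = 233 × 0.9845 = 229 mg/L.

229 mg/L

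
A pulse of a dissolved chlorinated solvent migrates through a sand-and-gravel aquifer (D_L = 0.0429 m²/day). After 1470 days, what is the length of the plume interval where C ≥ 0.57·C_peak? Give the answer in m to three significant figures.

23.8 m

The plume is Gaussian with σ = √(2Dt) = √(2 × 0.0429 × 1470) = 11.23 m.
C/C_peak = exp(−Δx²/(2σ²)) = 0.57 ⇒ Δx = σ·√(−2 ln 0.57) = 11.23 × 1.060 = 11.90 m.
Width = 2Δx = 23.8 m.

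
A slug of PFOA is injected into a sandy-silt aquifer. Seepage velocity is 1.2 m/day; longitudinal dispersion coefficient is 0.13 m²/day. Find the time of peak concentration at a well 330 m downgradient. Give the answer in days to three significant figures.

275 days

For the 1D instantaneous-source solution, setting ∂C/∂t = 0 at fixed x gives v²t² + 2Dt − x² = 0, so t = (√(D² + v²x²) − D)/v².
√(D² + v²x²) = √(0.13² + 1.2² × 330²) = 396.0; v² = 1.44.
t = (396.0 − 0.13)/1.44 = 275 days (vs. the pure-advection estimate x/v = 275 d).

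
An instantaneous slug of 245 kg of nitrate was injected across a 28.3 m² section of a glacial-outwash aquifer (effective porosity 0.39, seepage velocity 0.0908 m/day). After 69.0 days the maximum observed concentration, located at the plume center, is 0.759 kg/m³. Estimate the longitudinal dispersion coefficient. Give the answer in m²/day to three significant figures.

At the plume center C_max = M/(n_e·A·√(4πDt)), so D = M²/(4πt·(n_e·A·C_max)²).
n_e·A·C_max = 0.39 × 28.3 × 0.759 = 8.377 kg/m.
D = 245²/(4π × 69.0 × 8.377²) = 0.986 m²/day.

0.986 m²/day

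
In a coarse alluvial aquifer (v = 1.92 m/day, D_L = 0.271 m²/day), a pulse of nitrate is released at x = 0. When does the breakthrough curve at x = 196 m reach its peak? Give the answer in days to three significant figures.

102 days

For the 1D instantaneous-source solution, setting ∂C/∂t = 0 at fixed x gives v²t² + 2Dt − x² = 0, so t = (√(D² + v²x²) − D)/v².
√(D² + v²x²) = √(0.271² + 1.92² × 196²) = 376.3; v² = 3.6864.
t = (376.3 − 0.271)/3.6864 = 102 days (vs. the pure-advection estimate x/v = 102 d).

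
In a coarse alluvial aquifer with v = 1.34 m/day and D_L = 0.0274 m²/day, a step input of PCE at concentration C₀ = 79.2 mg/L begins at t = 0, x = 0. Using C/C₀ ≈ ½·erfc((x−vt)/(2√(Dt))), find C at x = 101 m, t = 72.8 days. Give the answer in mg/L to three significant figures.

3.34 mg/L

For a continuous step input, C/C₀ ≈ ½·erfc((x−vt)/(2√(Dt))).
vt = 1.34 × 72.8 = 97.552 m and 2√(Dt) = 2√(0.0274 × 72.8) = 2.825 m.
Argument (x−vt)/(2√(Dt)) = (101 − 97.552)/2.825 = 1.221; ½·erfc(1.221) = 0.04211.
C = 79.2 × 0.04211 = 3.34 mg/L.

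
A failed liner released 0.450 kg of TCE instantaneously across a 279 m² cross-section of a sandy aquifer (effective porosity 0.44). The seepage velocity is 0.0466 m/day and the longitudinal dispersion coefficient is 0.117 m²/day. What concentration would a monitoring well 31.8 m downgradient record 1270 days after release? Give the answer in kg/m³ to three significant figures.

2.40e-05 kg/m³

For an instantaneous plane source, C(x,t) = M/(n_e·A·√(4πDt)) · exp(−(x−vt)²/(4Dt)), with n_e·A the pore (flow) area.
Plume center vt = 0.0466 × 1270 = 59.182 m, so the well at 31.8 m is 27.382 m upgradient of the peak.
√(4πDt) = 43.21 m, giving peak height M/(n_e·A·√(4πDt)) = 0.450/(0.44 × 279 × 43.21) = 8.483e-05 kg/m³.
(x−vt)²/(4Dt) = (-27.382)²/(4 × 0.117 × 1270) = 1.261; exp(−1.261) = 0.2834.
C = 8.483e-05 × 0.2834 = 2.40e-05 kg/m³.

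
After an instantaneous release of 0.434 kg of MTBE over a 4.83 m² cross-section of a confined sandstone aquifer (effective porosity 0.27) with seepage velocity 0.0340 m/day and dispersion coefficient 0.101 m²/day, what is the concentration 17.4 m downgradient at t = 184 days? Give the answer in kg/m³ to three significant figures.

0.00410 kg/m³

For an instantaneous plane source, C(x,t) = M/(n_e·A·√(4πDt)) · exp(−(x−vt)²/(4Dt)), with n_e·A the pore (flow) area.
Plume center vt = 0.0340 × 184 = 6.256 m, so the well at 17.4 m is 11.144 m downgradient of the peak.
√(4πDt) = 15.28 m, giving peak height M/(n_e·A·√(4πDt)) = 0.434/(0.27 × 4.83 × 15.28) = 0.02178 kg/m³.
(x−vt)²/(4Dt) = (11.144)²/(4 × 0.101 × 184) = 1.671; exp(−1.671) = 0.1881.
C = 0.02178 × 0.1881 = 0.00410 kg/m³.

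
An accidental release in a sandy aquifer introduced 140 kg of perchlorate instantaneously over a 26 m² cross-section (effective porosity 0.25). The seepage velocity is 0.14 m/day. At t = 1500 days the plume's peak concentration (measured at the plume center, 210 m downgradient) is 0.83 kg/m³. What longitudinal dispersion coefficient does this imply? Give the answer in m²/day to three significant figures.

0.0357 m²/day

At the plume center C_max = M/(n_e·A·√(4πDt)), so D = M²/(4πt·(n_e·A·C_max)²).
n_e·A·C_max = 0.25 × 26 × 0.83 = 5.395 kg/m.
D = 140²/(4π × 1500 × 5.395²) = 0.0357 m²/day.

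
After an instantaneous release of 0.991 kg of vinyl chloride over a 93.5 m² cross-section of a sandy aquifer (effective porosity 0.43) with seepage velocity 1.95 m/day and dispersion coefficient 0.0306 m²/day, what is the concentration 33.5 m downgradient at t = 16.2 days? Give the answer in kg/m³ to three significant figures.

For an instantaneous plane source, C(x,t) = M/(n_e·A·√(4πDt)) · exp(−(x−vt)²/(4Dt)), with n_e·A the pore (flow) area.
Plume center vt = 1.95 × 16.2 = 31.59 m, so the well at 33.5 m is 1.91 m downgradient of the peak.
√(4πDt) = 2.496 m, giving peak height M/(n_e·A·√(4πDt)) = 0.991/(0.43 × 93.5 × 2.496) = 0.009875 kg/m³.
(x−vt)²/(4Dt) = (1.91)²/(4 × 0.0306 × 16.2) = 1.840; exp(−1.840) = 0.1588.
C = 0.009875 × 0.1588 = 0.00157 kg/m³.

0.00157 kg/m³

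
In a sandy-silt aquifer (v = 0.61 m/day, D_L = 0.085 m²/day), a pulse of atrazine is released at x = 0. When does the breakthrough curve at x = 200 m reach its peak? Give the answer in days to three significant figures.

328 days

For the 1D instantaneous-source solution, setting ∂C/∂t = 0 at fixed x gives v²t² + 2Dt − x² = 0, so t = (√(D² + v²x²) − D)/v².
√(D² + v²x²) = √(0.085² + 0.61² × 200²) = 122.0; v² = 0.3721.
t = (122.0 − 0.085)/0.3721 = 328 days (vs. the pure-advection estimate x/v = 328 d).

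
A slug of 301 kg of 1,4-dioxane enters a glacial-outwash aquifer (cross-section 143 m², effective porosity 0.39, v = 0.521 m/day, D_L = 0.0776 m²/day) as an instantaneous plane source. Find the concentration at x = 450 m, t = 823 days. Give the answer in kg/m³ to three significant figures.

0.0327 kg/m³

For an instantaneous plane source, C(x,t) = M/(n_e·A·√(4πDt)) · exp(−(x−vt)²/(4Dt)), with n_e·A the pore (flow) area.
Plume center vt = 0.521 × 823 = 428.783 m, so the well at 450 m is 21.217 m downgradient of the peak.
√(4πDt) = 28.33 m, giving peak height M/(n_e·A·√(4πDt)) = 301/(0.39 × 143 × 28.33) = 0.1905 kg/m³.
(x−vt)²/(4Dt) = (21.217)²/(4 × 0.0776 × 823) = 1.762; exp(−1.762) = 0.1717.
C = 0.1905 × 0.1717 = 0.0327 kg/m³.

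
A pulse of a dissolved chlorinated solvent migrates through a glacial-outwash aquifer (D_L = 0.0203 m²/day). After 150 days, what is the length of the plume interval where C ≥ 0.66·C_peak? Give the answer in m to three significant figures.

The plume is Gaussian with σ = √(2Dt) = √(2 × 0.0203 × 150) = 2.468 m.
C/C_peak = exp(−Δx²/(2σ²)) = 0.66 ⇒ Δx = σ·√(−2 ln 0.66) = 2.468 × 0.9116 = 2.250 m.
Width = 2Δx = 4.50 m.

4.50 m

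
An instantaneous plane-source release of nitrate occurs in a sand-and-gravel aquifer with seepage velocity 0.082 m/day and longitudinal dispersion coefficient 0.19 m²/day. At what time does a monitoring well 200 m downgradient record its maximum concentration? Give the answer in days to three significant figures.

2410 days

For the 1D instantaneous-source solution, setting ∂C/∂t = 0 at fixed x gives v²t² + 2Dt − x² = 0, so t = (√(D² + v²x²) − D)/v².
√(D² + v²x²) = √(0.19² + 0.082² × 200²) = 16.40; v² = 0.006724.
t = (16.40 − 0.19)/0.006724 = 2410 days (vs. the pure-advection estimate x/v = 2440 d).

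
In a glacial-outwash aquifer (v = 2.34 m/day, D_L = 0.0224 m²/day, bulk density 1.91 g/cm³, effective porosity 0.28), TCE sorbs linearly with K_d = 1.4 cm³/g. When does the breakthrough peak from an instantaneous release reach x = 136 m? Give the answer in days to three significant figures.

Retardation factor R = 1 + ρ_b·K_d/n = 1 + 1.91 × 1.4/0.28 = 10.55.
Sorption retards both mechanisms: v_R = v/R = 0.2218 m/day, D_R = D/R = 0.002123 m²/day.
Peak time from v_R²t² + 2D_R t − x² = 0: t = (√(D_R² + v_R²x²) − D_R)/v_R².
√(D_R² + v_R²x²) = √(0.002123² + 0.2218² × 136²) = 30.16; v_R² = 0.04920.
t = (30.16 − 0.002123)/0.04920 = 613 days.

613 days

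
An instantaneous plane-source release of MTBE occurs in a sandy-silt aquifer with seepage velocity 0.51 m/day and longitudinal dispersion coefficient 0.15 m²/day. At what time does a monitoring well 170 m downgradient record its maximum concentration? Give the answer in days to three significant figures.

333 days

For the 1D instantaneous-source solution, setting ∂C/∂t = 0 at fixed x gives v²t² + 2Dt − x² = 0, so t = (√(D² + v²x²) − D)/v².
√(D² + v²x²) = √(0.15² + 0.51² × 170²) = 86.70; v² = 0.2601.
t = (86.70 − 0.15)/0.2601 = 333 days (vs. the pure-advection estimate x/v = 333 d).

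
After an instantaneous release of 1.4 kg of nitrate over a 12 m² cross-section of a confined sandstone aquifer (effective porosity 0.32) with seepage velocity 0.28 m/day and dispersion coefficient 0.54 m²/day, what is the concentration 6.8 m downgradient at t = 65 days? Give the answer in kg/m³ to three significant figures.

0.00688 kg/m³

For an instantaneous plane source, C(x,t) = M/(n_e·A·√(4πDt)) · exp(−(x−vt)²/(4Dt)), with n_e·A the pore (flow) area.
Plume center vt = 0.28 × 65 = 18.2 m, so the well at 6.8 m is 11.4 m upgradient of the peak.
√(4πDt) = 21.00 m, giving peak height M/(n_e·A·√(4πDt)) = 1.4/(0.32 × 12 × 21.00) = 0.01736 kg/m³.
(x−vt)²/(4Dt) = (-11.4)²/(4 × 0.54 × 65) = 0.9256; exp(−0.9256) = 0.3963.
C = 0.01736 × 0.3963 = 0.00688 kg/m³.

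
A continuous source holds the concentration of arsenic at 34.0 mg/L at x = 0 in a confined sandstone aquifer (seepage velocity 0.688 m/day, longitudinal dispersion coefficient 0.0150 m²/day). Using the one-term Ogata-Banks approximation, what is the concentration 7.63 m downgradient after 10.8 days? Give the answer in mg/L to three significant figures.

12.3 mg/L

For a continuous step input, C/C₀ ≈ ½·erfc((x−vt)/(2√(Dt))).
vt = 0.688 × 10.8 = 7.4304 m and 2√(Dt) = 2√(0.0150 × 10.8) = 0.8050 m.
Argument (x−vt)/(2√(Dt)) = (7.63 − 7.4304)/0.8050 = 0.2480; ½·erfc(0.2480) = 0.3629.
C = 34.0 × 0.3629 = 12.3 mg/L.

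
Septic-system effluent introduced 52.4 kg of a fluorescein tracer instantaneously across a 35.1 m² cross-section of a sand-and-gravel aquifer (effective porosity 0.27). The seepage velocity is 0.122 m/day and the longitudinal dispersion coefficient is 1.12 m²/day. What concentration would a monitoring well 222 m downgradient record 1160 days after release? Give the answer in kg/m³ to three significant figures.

For an instantaneous plane source, C(x,t) = M/(n_e·A·√(4πDt)) · exp(−(x−vt)²/(4Dt)), with n_e·A the pore (flow) area.
Plume center vt = 0.122 × 1160 = 141.52 m, so the well at 222 m is 80.48 m downgradient of the peak.
√(4πDt) = 127.8 m, giving peak height M/(n_e·A·√(4πDt)) = 52.4/(0.27 × 35.1 × 127.8) = 0.04326 kg/m³.
(x−vt)²/(4Dt) = (80.48)²/(4 × 1.12 × 1160) = 1.246; exp(−1.246) = 0.2877.
C = 0.04326 × 0.2877 = 0.0124 kg/m³.

0.0124 kg/m³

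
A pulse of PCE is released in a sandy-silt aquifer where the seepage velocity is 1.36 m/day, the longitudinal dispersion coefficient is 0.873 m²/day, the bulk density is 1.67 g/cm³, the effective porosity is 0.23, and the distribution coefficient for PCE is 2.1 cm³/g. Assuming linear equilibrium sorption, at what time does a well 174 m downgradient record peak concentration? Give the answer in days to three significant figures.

Retardation factor R = 1 + ρ_b·K_d/n = 1 + 1.67 × 2.1/0.23 = 16.25.
Sorption retards both mechanisms: v_R = v/R = 0.08369 m/day, D_R = D/R = 0.05372 m²/day.
Peak time from v_R²t² + 2D_R t − x² = 0: t = (√(D_R² + v_R²x²) − D_R)/v_R².
√(D_R² + v_R²x²) = √(0.05372² + 0.08369² × 174²) = 14.56; v_R² = 0.007004.
t = (14.56 − 0.05372)/0.007004 = 2070 days.

2070 days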